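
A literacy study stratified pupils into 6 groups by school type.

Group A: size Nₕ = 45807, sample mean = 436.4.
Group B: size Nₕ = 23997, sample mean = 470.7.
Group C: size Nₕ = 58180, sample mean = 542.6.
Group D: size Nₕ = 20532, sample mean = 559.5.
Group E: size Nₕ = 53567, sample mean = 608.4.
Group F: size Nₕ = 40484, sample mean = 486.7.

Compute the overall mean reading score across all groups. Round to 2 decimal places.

x̄_st = (Σ Nₕx̄ₕ) / (Σ Nₕ) = (45807·436.4 + 23997·470.7 + 58180·542.6 + 20532·559.5 + 53567·608.4 + 40484·486.7) / 242567
= 126635410.3 / 242567 = 522.0636... → 522.06.

522.06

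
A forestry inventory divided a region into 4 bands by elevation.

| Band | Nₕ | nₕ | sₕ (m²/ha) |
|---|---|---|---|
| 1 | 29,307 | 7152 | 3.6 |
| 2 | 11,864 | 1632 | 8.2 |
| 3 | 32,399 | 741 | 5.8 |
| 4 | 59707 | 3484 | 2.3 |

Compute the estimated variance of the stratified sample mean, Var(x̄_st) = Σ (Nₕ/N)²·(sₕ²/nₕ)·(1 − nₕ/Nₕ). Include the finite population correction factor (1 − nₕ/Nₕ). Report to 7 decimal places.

0.0032562

N = 133277; Wₕ = Nₕ/N.
band 1: (29307/133277)²·3.6²/7152·(1 − 7152/29307) = 0.0000662385
band 2: (11864/133277)²·8.2²/1632·(1 − 1632/11864) = 0.0002815716
band 3: (32399/133277)²·5.8²/741·(1 − 741/32399) = 0.0026214552
band 4: (59707/133277)²·2.3²/3484·(1 − 3484/59707) = 0.0002869501
Sum = 0.0032562153 → 0.0032562.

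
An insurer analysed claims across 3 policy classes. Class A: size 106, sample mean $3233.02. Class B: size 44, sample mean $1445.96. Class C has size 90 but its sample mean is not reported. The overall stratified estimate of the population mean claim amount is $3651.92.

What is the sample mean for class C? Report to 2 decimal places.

N = 106 + 44 + 90 = 240.
Overall total = μ·N = 3651.92·240 = 876460.8.
Subtract the known strata: 106·3233.02 + 44·1445.96 = 406322.36.
Remaining total for class C: 876460.8 − 406322.36 = 470138.44.
Divide by its size: 470138.44 / 90 = 5223.7604... → 5223.76.

5223.76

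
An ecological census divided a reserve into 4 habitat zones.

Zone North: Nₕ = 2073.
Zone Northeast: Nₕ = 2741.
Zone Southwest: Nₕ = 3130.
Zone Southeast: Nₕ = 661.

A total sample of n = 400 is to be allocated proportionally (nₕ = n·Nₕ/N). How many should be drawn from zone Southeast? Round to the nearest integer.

Share of zone Southeast = 661/8605 = 0.07682.
Allocate 400 × 0.07682 = 30.726... → 31.

31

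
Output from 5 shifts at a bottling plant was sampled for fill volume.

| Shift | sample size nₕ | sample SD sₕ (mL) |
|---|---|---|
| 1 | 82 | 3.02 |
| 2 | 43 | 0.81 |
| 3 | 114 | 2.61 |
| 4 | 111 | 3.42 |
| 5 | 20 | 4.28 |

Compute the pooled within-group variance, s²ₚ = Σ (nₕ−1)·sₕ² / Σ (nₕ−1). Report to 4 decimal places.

1: (82−1)·3.02² = 81·9.1204 = 738.7524
2: (43−1)·0.81² = 42·0.6561 = 27.5562
3: (114−1)·2.61² = 113·6.8121 = 769.7673
4: (111−1)·3.42² = 110·11.6964 = 1286.604
5: (20−1)·4.28² = 19·18.3184 = 348.0496
Numerator = 3170.7295; denominator = Σ(nₕ−1) = 365.
s²ₚ = 3170.7295/365 = 8.686930... → 8.6869.

8.6869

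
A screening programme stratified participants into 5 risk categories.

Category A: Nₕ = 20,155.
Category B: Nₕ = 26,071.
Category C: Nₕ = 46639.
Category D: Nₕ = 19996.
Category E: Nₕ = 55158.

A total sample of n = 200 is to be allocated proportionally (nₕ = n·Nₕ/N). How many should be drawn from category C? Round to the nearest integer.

56

N = 20155 + 26071 + 46639 + 19996 + 55158 = 168019.
n_C = 200·46639/168019 = 55.516... → 56.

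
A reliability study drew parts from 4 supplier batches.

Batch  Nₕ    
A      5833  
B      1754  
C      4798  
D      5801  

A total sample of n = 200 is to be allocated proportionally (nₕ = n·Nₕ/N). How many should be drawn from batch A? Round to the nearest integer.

64

Share of batch A = 5833/18186 = 0.32074.
Allocate 200 × 0.32074 = 64.148... → 64.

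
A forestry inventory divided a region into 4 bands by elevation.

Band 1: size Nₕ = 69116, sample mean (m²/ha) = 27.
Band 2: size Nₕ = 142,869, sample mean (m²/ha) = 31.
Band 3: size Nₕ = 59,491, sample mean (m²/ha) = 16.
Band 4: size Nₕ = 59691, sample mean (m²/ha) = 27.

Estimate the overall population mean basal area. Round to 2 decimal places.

26.75

x̄_st = (Σ Nₕx̄ₕ) / (Σ Nₕ) = (69116·27 + 142869·31 + 59491·16 + 59691·27) / 331167
= 8858584 / 331167 = 26.7496... → 26.75.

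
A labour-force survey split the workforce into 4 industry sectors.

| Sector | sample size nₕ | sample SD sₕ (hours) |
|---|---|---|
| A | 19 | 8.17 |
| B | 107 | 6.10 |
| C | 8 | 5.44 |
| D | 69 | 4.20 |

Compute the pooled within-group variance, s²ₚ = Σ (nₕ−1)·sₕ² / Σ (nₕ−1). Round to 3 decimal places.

A: (19−1)·8.17² = 18·66.7489 = 1201.4802
B: (107−1)·6.10² = 106·37.21 = 3944.26
C: (8−1)·5.44² = 7·29.5936 = 207.1552
D: (69−1)·4.20² = 68·17.64 = 1199.52
Numerator = 6552.4154; denominator = Σ(nₕ−1) = 199.
s²ₚ = 6552.4154/199 = 32.92671... → 32.927.

32.927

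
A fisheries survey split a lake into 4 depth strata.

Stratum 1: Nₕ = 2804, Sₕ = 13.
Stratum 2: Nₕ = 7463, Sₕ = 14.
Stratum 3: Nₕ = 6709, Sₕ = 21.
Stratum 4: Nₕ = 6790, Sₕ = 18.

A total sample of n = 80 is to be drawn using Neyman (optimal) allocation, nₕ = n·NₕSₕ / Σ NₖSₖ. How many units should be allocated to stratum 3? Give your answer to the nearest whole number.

Σ NₕSₕ = 2804·13 + 7463·14 + 6709·21 + 6790·18 = 404043.
Share for 3: 140889/404043 = 0.34870.
n_3 = 80 × 0.34870 = 27.896... → 28.

28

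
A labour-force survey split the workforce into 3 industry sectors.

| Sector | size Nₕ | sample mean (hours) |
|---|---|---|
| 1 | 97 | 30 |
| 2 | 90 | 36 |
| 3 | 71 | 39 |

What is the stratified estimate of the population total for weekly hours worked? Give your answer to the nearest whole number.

8919

Estimate total by summing Nₕ·x̄ₕ over strata.
97·30 + 90·36 + 71·39 = 2910 + 3240 + 2769 = 8919.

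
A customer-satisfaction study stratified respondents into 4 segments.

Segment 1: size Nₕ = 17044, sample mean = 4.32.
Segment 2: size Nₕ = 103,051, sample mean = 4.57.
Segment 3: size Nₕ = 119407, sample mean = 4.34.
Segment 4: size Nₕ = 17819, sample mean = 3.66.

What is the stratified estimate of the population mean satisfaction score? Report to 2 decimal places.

N = 257321; weights Wₕ = Nₕ/N = (0.0662, 0.4005, 0.4640, 0.0692).
x̄_st = Σ Wₕ·x̄ₕ = 0.0662·4.32 + 0.4005·4.57 + 0.4640·4.34 + 0.0692·3.66 ≈ 4.3837...
→ 4.38.

4.38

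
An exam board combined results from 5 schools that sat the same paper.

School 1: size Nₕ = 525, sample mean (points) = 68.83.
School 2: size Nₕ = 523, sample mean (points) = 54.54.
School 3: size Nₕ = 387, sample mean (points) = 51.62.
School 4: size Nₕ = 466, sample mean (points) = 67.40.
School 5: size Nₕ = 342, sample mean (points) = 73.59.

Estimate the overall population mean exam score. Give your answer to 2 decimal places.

N = 2243; weights Wₕ = Nₕ/N = (0.2341, 0.2332, 0.1725, 0.2078, 0.1525).
x̄_st = Σ Wₕ·x̄ₕ = 0.2341·68.83 + 0.2332·54.54 + 0.1725·51.62 + 0.2078·67.40 + 0.1525·73.59 ≈ 62.9573...
→ 62.96.

62.96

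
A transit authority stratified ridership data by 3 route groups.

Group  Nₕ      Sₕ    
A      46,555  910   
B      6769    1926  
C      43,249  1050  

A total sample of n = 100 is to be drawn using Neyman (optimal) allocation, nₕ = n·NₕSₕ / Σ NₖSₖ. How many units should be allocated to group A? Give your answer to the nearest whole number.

Σ NₕSₕ = 46555·910 + 6769·1926 + 43249·1050 = 100813594.
Share for A: 42365050/100813594 = 0.42023.
n_A = 100 × 0.42023 = 42.023... → 42.

42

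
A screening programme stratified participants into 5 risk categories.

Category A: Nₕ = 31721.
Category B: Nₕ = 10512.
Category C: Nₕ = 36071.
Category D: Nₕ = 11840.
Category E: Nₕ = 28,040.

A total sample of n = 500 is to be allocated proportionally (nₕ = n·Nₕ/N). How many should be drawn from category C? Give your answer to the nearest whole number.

N = 31721 + 10512 + 36071 + 11840 + 28040 = 118184.
n_C = 500·36071/118184 = 152.605... → 153.

153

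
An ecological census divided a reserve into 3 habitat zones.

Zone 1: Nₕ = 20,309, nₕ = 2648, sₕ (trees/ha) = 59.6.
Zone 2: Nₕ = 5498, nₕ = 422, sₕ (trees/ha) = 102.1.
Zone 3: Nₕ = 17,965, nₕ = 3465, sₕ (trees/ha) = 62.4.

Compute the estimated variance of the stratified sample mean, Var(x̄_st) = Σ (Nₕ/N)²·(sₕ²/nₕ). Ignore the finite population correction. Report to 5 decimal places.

N = 43772. Term for each stratum: Wₕ²sₕ²/nₕ.
Var(x̄_st) = 0.28877450 + 0.38972272 + 0.18928997 = 0.86778719 → 0.86779.

0.86779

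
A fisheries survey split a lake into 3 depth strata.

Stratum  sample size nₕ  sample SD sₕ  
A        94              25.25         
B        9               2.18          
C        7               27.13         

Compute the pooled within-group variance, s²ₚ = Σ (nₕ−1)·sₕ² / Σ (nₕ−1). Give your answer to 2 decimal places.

595.77

Degrees of freedom: 93 + 8 + 6 = 107.
Σ(nₕ−1)sₕ² = 93·637.5625 + 8·4.7524 + 6·736.0369 = 63747.5531.
s²ₚ = 63747.5531 / 107 = 595.7715... → 595.77.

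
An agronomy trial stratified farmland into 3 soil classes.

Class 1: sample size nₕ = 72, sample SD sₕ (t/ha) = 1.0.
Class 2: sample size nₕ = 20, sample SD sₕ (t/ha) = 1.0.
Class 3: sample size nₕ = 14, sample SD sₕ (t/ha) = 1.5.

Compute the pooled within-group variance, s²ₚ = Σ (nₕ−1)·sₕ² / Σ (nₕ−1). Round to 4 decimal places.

1.1578

1: (72−1)·1.0² = 71·1 = 71
2: (20−1)·1.0² = 19·1 = 19
3: (14−1)·1.5² = 13·2.25 = 29.25
Numerator = 119.25; denominator = Σ(nₕ−1) = 103.
s²ₚ = 119.25/103 = 1.157767... → 1.1578.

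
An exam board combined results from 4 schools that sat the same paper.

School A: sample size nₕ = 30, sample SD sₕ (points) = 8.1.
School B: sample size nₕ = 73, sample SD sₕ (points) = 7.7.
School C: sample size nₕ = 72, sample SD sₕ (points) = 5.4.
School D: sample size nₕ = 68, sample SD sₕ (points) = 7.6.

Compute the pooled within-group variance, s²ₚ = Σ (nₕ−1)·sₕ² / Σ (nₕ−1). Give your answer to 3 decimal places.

A: (30−1)·8.1² = 29·65.61 = 1902.69
B: (73−1)·7.7² = 72·59.29 = 4268.88
C: (72−1)·5.4² = 71·29.16 = 2070.36
D: (68−1)·7.6² = 67·57.76 = 3869.92
Numerator = 12111.85; denominator = Σ(nₕ−1) = 239.
s²ₚ = 12111.85/239 = 50.67720... → 50.677.

50.677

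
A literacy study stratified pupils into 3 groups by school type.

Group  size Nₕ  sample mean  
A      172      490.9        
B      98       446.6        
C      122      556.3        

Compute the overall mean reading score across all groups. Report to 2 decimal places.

500.18

x̄_st = (Σ Nₕx̄ₕ) / (Σ Nₕ) = (172·490.9 + 98·446.6 + 122·556.3) / 392
= 196070.2 / 392 = 500.1791... → 500.18.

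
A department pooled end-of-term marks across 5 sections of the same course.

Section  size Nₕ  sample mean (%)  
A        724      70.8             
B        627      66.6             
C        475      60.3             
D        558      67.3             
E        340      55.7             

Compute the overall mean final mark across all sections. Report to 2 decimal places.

65.40

x̄_st = (Σ Nₕx̄ₕ) / (Σ Nₕ) = (724·70.8 + 627·66.6 + 475·60.3 + 558·67.3 + 340·55.7) / 2724
= 178151.3 / 2724 = 65.4006... → 65.40.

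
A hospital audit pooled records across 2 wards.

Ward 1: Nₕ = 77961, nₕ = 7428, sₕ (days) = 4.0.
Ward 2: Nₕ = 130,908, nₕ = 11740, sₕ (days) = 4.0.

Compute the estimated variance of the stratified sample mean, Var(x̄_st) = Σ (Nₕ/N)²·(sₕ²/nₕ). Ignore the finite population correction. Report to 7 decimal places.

N = 208869. Term for each stratum: Wₕ²sₕ²/nₕ.
Var(x̄_st) = 0.0003000923 + 0.0005353481 = 0.0008354405 → 0.0008354.

0.0008354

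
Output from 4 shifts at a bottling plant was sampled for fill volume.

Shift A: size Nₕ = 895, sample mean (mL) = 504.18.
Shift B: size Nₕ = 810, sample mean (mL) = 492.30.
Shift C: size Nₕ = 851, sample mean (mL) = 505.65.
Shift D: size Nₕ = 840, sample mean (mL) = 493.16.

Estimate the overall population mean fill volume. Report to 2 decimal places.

498.99

x̄_st = (Σ Nₕx̄ₕ) / (Σ Nₕ) = (895·504.18 + 810·492.30 + 851·505.65 + 840·493.16) / 3396
= 1694566.65 / 3396 = 498.9890... → 498.99.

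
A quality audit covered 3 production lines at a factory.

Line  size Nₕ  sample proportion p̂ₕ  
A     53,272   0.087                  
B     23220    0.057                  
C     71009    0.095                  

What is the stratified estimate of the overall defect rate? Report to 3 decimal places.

N = 53272 + 23220 + 71009 = 147501.
Overall proportion = Σ (Nₕ/N)·p̂ₕ.
Σ Nₕp̂ₕ = 4634.664 + 1323.54 + 6745.855 = 12704.059.
12704.059 / 147501 = 0.08613... → 0.086.

0.086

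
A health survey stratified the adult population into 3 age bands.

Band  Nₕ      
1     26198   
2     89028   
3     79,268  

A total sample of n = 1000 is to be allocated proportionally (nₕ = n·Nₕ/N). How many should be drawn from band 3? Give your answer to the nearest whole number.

Share of band 3 = 79268/194494 = 0.40756.
Allocate 1000 × 0.40756 = 407.560... → 408.

408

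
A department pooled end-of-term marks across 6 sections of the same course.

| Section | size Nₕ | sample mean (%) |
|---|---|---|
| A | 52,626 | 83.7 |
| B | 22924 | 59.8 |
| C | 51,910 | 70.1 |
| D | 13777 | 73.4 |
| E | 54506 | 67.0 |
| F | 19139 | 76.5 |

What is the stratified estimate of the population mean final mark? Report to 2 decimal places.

72.33

N = 52626 + 22924 + 51910 + 13777 + 54506 + 19139 = 214882.
The stratified mean weights each stratum mean by its population share Nₕ/N.
Σ Nₕx̄ₕ = 52626·83.7 + 22924·59.8 + 51910·70.1 + 13777·73.4 + 54506·67.0 + 19139·76.5 = 4404796.2 + 1370855.2 + 3638891 + 1011231.8 + 3651902 + 1464133.5 = 15541809.7.
Divide by N: 15541809.7 / 214882 = 72.3272... → 72.33.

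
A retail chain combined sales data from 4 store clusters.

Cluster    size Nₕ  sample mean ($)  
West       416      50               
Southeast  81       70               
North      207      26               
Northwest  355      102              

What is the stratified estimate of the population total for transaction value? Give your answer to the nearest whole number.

68062

West: 416·50 = 20800
Southeast: 81·70 = 5670
North: 207·26 = 5382
Northwest: 355·102 = 36210
τ̂ = Σ Nₕx̄ₕ = 68062.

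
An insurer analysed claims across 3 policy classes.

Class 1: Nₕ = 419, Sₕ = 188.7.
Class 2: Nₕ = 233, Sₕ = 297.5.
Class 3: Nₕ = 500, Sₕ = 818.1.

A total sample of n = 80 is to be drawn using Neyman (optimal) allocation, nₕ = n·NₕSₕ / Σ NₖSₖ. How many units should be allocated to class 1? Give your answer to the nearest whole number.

11

Σ NₕSₕ = 419·188.7 + 233·297.5 + 500·818.1 = 557432.8.
Share for 1: 79065.3/557432.8 = 0.14184.
n_1 = 80 × 0.14184 = 11.347... → 11.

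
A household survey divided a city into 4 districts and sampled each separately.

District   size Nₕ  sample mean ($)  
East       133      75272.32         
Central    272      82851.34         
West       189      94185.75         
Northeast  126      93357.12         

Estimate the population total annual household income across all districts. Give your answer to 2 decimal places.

Population total = Σ Nₕ·x̄ₕ (each stratum's size times its mean).
133·75272.32 + 272·82851.34 + 189·94185.75 + 126·93357.12 = 10011218.56 + 22535564.48 + 17801106.75 + 11762997.12 = 62110886.91.

62110886.91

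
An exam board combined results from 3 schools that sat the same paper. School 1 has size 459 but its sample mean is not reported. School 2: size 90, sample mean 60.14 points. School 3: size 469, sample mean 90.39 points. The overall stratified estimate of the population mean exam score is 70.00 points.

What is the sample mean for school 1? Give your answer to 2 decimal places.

51.10

Σ Nₕx̄ₕ = N·μ, so 459·x̄_1 = 1018·70.00 − (90·60.14 + 469·90.39).
= 71260 − 47805.51 = 23454.49.
x̄_1 = 23454.49 / 459 = 51.0991... → 51.10.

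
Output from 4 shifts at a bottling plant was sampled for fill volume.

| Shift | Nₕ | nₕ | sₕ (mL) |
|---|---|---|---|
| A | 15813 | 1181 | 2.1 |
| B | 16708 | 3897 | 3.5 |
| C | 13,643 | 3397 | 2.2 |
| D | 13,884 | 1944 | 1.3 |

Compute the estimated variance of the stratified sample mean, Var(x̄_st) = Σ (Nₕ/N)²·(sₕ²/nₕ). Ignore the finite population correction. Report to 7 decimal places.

0.0006223

N = 60048. Term for each stratum: Wₕ²sₕ²/nₕ.
Var(x̄_st) = 0.0002589525 + 0.0002433647 + 0.0000735483 + 0.0000464753 = 0.0006223408 → 0.0006223.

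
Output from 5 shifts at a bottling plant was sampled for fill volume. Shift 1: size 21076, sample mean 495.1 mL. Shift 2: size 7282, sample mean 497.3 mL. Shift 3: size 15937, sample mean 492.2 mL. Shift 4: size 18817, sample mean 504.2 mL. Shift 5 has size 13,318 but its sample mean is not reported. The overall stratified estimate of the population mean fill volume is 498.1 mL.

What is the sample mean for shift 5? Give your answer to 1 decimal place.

Σ Nₕx̄ₕ = N·μ, so 13318·x̄_5 = 76430·498.1 − (21076·495.1 + 7282·497.3 + 15937·492.2 + 18817·504.2).
= 38069783 − 31387789 = 6681994.
x̄_5 = 6681994 / 13318 = 501.727... → 501.7.

501.7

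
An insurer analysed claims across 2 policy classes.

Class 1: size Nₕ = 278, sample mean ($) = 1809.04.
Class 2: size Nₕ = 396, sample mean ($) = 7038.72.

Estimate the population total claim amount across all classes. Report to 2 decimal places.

3290246.24

1: 278·1809.04 = 502913.12
2: 396·7038.72 = 2787333.12
τ̂ = Σ Nₕx̄ₕ = 3290246.24.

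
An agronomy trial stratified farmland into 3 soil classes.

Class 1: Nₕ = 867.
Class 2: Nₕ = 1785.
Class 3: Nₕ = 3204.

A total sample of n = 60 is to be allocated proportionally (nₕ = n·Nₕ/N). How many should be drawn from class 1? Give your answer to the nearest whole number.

Share of class 1 = 867/5856 = 0.14805.
Allocate 60 × 0.14805 = 8.883... → 9.

9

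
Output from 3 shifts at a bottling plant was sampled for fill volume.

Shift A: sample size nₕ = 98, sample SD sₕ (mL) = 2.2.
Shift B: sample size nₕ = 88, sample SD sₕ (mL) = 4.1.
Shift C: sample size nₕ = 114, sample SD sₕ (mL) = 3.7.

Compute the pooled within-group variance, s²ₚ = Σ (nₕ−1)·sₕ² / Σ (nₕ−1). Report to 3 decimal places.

11.714

A: (98−1)·2.2² = 97·4.84 = 469.48
B: (88−1)·4.1² = 87·16.81 = 1462.47
C: (114−1)·3.7² = 113·13.69 = 1546.97
Numerator = 3478.92; denominator = Σ(nₕ−1) = 297.
s²ₚ = 3478.92/297 = 11.71354... → 11.714.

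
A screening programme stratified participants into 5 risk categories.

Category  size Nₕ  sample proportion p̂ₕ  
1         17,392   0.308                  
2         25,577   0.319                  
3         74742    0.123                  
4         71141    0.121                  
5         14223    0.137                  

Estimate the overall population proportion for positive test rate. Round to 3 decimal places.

N = 17392 + 25577 + 74742 + 71141 + 14223 = 203075.
Overall proportion = Σ (Nₕ/N)·p̂ₕ.
Σ Nₕp̂ₕ = 5356.736 + 8159.063 + 9193.266 + 8608.061 + 1948.551 = 33265.677.
33265.677 / 203075 = 0.16381... → 0.164.

0.164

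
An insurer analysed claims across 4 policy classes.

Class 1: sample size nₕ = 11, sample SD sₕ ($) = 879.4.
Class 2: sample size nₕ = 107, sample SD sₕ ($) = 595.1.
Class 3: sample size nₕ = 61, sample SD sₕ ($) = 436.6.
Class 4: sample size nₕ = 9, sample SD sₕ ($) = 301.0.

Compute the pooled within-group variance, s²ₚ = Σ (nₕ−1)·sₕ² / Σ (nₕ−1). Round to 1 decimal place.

312145.1

Degrees of freedom: 10 + 106 + 60 + 8 = 184.
Σ(nₕ−1)sₕ² = 10·773344.36 + 106·354144.01 + 60·190619.56 + 8·90601 = 57434690.26.
s²ₚ = 57434690.26 / 184 = 312145.056... → 312145.1.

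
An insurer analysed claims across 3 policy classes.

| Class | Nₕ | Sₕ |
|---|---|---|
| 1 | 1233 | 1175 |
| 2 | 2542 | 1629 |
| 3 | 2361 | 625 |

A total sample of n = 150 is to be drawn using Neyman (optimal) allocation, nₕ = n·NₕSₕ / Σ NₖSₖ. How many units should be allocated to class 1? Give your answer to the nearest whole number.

31

1: NₕSₕ = 1233·1175 = 1448775
2: NₕSₕ = 2542·1629 = 4140918
3: NₕSₕ = 2361·625 = 1475625
Σ NₕSₕ = 7065318.
n_1 = 150·1448775/7065318 = 30.758... → 31.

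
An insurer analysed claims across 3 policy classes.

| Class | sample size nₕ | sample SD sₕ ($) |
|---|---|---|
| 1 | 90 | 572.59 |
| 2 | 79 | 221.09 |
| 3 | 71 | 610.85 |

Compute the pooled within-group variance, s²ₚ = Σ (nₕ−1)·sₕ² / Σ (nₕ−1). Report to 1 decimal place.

249417.0

Degrees of freedom: 89 + 78 + 70 = 237.
Σ(nₕ−1)sₕ² = 89·327859.3081 + 78·48880.7881 + 70·373137.7225 = 59111820.4677.
s²ₚ = 59111820.4677 / 237 = 249416.964... → 249417.0.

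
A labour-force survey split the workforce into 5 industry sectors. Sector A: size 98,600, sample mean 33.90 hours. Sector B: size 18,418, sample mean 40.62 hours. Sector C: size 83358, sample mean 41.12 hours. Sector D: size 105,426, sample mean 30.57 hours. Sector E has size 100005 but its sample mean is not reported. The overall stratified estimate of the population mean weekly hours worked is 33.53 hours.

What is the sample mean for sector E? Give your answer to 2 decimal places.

28.65

Σ Nₕx̄ₕ = N·μ, so 100005·x̄_E = 405807·33.53 − (98600·33.90 + 18418·40.62 + 83358·41.12 + 105426·30.57).
= 13606708.71 − 10741232.94 = 2865475.77.
x̄_E = 2865475.77 / 100005 = 28.6533... → 28.65.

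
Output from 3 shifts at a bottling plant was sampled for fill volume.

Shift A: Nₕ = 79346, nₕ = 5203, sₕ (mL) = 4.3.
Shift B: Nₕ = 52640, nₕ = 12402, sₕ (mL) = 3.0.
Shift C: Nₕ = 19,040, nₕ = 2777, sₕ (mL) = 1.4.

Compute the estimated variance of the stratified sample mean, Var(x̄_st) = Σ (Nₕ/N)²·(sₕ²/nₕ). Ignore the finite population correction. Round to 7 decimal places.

N = 151026; Wₕ = Nₕ/N.
shift A: (79346/151026)²·4.3²/5203 = 0.0009809113
shift B: (52640/151026)²·3.0²/12402 = 0.0000881615
shift C: (19040/151026)²·1.4²/2777 = 0.0000112179
Sum = 0.0010802907 → 0.0010803.

0.0010803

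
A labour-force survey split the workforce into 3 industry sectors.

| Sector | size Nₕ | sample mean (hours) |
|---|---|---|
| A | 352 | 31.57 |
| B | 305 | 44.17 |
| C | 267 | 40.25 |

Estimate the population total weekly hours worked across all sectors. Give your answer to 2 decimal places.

35331.24

Population total = Σ Nₕ·x̄ₕ (each stratum's size times its mean).
352·31.57 + 305·44.17 + 267·40.25 = 11112.64 + 13471.85 + 10746.75 = 35331.24.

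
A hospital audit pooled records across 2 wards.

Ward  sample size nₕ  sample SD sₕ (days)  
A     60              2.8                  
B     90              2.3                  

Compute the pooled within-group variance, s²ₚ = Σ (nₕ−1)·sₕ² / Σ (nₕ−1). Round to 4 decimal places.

6.3066

Degrees of freedom: 59 + 89 = 148.
Σ(nₕ−1)sₕ² = 59·7.84 + 89·5.29 = 933.37.
s²ₚ = 933.37 / 148 = 6.306554... → 6.3066.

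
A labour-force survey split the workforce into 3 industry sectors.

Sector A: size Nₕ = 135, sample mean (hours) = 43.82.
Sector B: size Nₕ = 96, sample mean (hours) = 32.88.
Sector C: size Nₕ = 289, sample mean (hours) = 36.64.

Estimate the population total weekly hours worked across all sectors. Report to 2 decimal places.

A: 135·43.82 = 5915.7
B: 96·32.88 = 3156.48
C: 289·36.64 = 10588.96
τ̂ = Σ Nₕx̄ₕ = 19661.14.

19661.14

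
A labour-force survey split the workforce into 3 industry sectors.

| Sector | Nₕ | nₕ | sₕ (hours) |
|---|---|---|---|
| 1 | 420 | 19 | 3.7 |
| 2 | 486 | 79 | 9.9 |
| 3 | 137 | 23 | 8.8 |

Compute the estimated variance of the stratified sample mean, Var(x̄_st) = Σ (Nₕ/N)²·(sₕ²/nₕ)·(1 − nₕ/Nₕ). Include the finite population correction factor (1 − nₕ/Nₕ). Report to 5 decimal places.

0.38547

N = 1043. Term for each stratum: Wₕ²sₕ²/nₕ·(1−nₕ/Nₕ).
Var(x̄_st) = 0.11155137 + 0.22558248 + 0.04833863 = 0.38547247 → 0.38547.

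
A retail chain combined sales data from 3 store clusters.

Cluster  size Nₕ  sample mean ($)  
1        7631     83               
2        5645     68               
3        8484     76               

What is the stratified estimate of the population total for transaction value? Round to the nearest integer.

1662017

Population total = Σ Nₕ·x̄ₕ (each stratum's size times its mean).
7631·83 + 5645·68 + 8484·76 = 633373 + 383860 + 644784 = 1662017.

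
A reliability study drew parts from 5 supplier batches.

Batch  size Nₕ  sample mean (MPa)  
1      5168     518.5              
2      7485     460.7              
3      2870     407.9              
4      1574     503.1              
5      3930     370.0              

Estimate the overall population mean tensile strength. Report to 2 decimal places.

453.92

N = 5168 + 7485 + 2870 + 1574 + 3930 = 21027.
The stratified mean weights each stratum mean by its population share Nₕ/N.
Σ Nₕx̄ₕ = 5168·518.5 + 7485·460.7 + 2870·407.9 + 1574·503.1 + 3930·370.0 = 2679608 + 3448339.5 + 1170673 + 791879.4 + 1454100 = 9544599.9.
Divide by N: 9544599.9 / 21027 = 453.9211... → 453.92.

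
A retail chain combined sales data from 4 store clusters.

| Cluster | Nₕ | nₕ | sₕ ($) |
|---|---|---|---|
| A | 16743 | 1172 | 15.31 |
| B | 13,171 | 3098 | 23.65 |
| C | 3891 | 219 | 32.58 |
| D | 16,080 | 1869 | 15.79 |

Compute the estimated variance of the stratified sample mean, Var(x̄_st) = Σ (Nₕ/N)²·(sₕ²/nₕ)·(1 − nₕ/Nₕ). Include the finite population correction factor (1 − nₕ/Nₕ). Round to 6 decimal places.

0.070655

N = 49885; Wₕ = Nₕ/N.
cluster A: (16743/49885)²·15.31²/1172·(1 − 1172/16743) = 0.020952343
cluster B: (13171/49885)²·23.65²/3098·(1 − 3098/13171) = 0.009625394
cluster C: (3891/49885)²·32.58²/219·(1 − 219/3891) = 0.027828000
cluster D: (16080/49885)²·15.79²/1869·(1 − 1869/16080) = 0.012249707
Sum = 0.070655444 → 0.070655.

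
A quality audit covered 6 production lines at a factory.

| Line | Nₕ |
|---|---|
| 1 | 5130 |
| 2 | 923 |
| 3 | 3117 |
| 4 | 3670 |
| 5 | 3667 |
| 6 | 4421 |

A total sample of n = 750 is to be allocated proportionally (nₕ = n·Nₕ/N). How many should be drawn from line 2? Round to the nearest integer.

33

N = 5130 + 923 + 3117 + 3670 + 3667 + 4421 = 20928.
n_2 = 750·923/20928 = 33.078... → 33.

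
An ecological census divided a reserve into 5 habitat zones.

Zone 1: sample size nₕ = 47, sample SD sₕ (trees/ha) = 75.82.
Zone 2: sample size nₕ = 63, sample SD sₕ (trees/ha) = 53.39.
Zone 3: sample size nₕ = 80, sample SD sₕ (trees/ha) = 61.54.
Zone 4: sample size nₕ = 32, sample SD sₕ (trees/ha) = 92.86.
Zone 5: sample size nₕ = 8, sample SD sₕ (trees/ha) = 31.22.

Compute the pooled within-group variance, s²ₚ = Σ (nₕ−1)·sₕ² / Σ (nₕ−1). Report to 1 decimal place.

1: (47−1)·75.82² = 46·5748.6724 = 264438.9304
2: (63−1)·53.39² = 62·2850.4921 = 176730.5102
3: (80−1)·61.54² = 79·3787.1716 = 299186.5564
4: (32−1)·92.86² = 31·8622.9796 = 267312.3676
5: (8−1)·31.22² = 7·974.6884 = 6822.8188
Numerator = 1014491.1834; denominator = Σ(nₕ−1) = 225.
s²ₚ = 1014491.1834/225 = 4508.850... → 4508.8.

4508.8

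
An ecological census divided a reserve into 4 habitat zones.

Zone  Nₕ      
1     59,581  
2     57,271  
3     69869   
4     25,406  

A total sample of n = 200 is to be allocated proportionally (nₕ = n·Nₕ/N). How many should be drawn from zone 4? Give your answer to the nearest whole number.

N = 59581 + 57271 + 69869 + 25406 = 212127.
n_4 = 200·25406/212127 = 23.954... → 24.

24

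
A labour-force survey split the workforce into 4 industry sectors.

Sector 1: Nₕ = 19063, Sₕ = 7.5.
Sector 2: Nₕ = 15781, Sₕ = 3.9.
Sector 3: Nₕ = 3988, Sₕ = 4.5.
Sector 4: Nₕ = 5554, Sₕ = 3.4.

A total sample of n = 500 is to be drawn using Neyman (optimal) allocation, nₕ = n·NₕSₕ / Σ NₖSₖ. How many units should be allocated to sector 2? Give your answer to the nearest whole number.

128

Σ NₕSₕ = 19063·7.5 + 15781·3.9 + 3988·4.5 + 5554·3.4 = 241348.
Share for 2: 61545.9/241348 = 0.25501.
n_2 = 500 × 0.25501 = 127.504... → 128.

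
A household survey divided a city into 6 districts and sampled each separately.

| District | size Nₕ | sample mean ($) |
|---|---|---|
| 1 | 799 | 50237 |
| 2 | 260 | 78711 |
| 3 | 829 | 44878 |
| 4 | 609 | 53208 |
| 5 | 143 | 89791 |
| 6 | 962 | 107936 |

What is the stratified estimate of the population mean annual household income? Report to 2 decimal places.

N = 3602; weights Wₕ = Nₕ/N = (0.2218, 0.0722, 0.2301, 0.1691, 0.0397, 0.2671).
x̄_st = Σ Wₕ·x̄ₕ = 0.2218·50237 + 0.0722·78711 + 0.2301·44878 + 0.1691·53208 + 0.0397·89791 + 0.2671·107936 ≈ 68541.4498...
→ 68541.45.

68541.45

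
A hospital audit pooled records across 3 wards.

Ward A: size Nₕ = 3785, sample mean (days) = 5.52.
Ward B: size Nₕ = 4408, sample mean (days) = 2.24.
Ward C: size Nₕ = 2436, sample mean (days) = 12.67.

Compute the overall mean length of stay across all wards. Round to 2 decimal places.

N = 10629; weights Wₕ = Nₕ/N = (0.3561, 0.4147, 0.2292).
x̄_st = Σ Wₕ·x̄ₕ = 0.3561·5.52 + 0.4147·2.24 + 0.2292·12.67 ≈ 5.7984...
→ 5.80.

5.80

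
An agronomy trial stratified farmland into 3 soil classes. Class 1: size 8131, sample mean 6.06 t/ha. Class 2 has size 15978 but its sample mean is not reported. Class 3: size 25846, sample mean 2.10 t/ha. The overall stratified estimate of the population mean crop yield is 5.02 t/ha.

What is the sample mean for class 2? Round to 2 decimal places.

9.21

N = 8131 + 15978 + 25846 = 49955.
Overall total = μ·N = 5.02·49955 = 250774.1.
Subtract the known strata: 8131·6.06 + 25846·2.10 = 103550.46.
Remaining total for class 2: 250774.1 − 103550.46 = 147223.64.
Divide by its size: 147223.64 / 15978 = 9.2141... → 9.21.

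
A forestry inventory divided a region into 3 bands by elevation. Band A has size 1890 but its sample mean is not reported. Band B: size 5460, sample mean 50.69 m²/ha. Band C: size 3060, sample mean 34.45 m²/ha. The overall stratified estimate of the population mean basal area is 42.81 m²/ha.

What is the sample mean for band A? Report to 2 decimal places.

33.58

N = 1890 + 5460 + 3060 = 10410.
Overall total = μ·N = 42.81·10410 = 445652.1.
Subtract the known strata: 5460·50.69 + 3060·34.45 = 382184.4.
Remaining total for band A: 445652.1 − 382184.4 = 63467.7.
Divide by its size: 63467.7 / 1890 = 33.5808... → 33.58.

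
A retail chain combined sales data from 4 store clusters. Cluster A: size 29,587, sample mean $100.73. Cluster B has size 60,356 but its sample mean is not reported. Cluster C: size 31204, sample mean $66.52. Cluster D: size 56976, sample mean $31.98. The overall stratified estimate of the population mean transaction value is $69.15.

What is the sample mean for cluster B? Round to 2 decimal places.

Σ Nₕx̄ₕ = N·μ, so 60356·x̄_B = 178123·69.15 − (29587·100.73 + 31204·66.52 + 56976·31.98).
= 12317205.45 − 6878081.07 = 5439124.38.
x̄_B = 5439124.38 / 60356 = 90.1174... → 90.12.

90.12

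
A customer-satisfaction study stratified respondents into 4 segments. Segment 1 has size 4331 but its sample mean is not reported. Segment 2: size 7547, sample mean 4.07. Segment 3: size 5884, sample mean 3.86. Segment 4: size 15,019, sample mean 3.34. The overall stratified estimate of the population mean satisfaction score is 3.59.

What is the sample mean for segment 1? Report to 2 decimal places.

3.25

N = 4331 + 7547 + 5884 + 15019 = 32781.
Overall total = μ·N = 3.59·32781 = 117683.79.
Subtract the known strata: 7547·4.07 + 5884·3.86 + 15019·3.34 = 103591.99.
Remaining total for segment 1: 117683.79 − 103591.99 = 14091.8.
Divide by its size: 14091.8 / 4331 = 3.2537... → 3.25.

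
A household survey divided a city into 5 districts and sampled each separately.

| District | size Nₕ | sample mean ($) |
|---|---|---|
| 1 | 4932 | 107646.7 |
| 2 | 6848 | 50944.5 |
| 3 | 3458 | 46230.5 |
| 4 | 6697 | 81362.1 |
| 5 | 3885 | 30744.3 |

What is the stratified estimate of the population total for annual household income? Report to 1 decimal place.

1703970118.6

Population total = Σ Nₕ·x̄ₕ (each stratum's size times its mean).
4932·107646.7 + 6848·50944.5 + 3458·46230.5 + 6697·81362.1 + 3885·30744.3 = 530913524.4 + 348867936 + 159865069 + 544881983.7 + 119441605.5 = 1703970118.6.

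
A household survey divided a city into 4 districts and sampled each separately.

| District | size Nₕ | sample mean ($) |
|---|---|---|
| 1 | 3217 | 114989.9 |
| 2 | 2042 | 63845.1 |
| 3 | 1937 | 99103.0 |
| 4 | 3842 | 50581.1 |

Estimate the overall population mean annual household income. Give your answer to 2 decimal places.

N = 11038; weights Wₕ = Nₕ/N = (0.2914, 0.1850, 0.1755, 0.3481).
x̄_st = Σ Wₕ·x̄ₕ = 0.2914·114989.9 + 0.1850·63845.1 + 0.1755·99103.0 + 0.3481·50581.1 ≈ 80321.5528...
→ 80321.55.

80321.55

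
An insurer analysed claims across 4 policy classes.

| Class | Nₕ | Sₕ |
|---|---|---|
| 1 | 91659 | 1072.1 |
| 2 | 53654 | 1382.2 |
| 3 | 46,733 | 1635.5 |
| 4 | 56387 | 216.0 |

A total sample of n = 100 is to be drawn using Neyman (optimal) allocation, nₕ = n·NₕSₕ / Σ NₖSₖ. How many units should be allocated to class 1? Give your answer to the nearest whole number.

38

Σ NₕSₕ = 91659·1072.1 + 53654·1382.2 + 46733·1635.5 + 56387·216.0 = 261039586.2.
Share for 1: 98267613.9/261039586.2 = 0.37645.
n_1 = 100 × 0.37645 = 37.645... → 38.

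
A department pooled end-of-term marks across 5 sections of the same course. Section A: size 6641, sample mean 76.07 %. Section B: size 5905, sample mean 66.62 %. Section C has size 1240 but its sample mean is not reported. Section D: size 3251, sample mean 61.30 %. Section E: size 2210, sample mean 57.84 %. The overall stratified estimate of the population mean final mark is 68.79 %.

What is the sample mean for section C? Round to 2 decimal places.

N = 6641 + 5905 + 1240 + 3251 + 2210 = 19247.
Overall total = μ·N = 68.79·19247 = 1324001.13.
Subtract the known strata: 6641·76.07 + 5905·66.62 + 3251·61.30 + 2210·57.84 = 1225684.67.
Remaining total for section C: 1324001.13 − 1225684.67 = 98316.46.
Divide by its size: 98316.46 / 1240 = 79.2875... → 79.29.

79.29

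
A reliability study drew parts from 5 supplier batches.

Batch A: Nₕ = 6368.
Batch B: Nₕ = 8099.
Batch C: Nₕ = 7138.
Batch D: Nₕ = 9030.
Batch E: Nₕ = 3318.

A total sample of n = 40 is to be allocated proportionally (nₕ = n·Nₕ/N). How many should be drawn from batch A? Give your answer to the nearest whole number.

8

Share of batch A = 6368/33953 = 0.18755.
Allocate 40 × 0.18755 = 7.502... → 8.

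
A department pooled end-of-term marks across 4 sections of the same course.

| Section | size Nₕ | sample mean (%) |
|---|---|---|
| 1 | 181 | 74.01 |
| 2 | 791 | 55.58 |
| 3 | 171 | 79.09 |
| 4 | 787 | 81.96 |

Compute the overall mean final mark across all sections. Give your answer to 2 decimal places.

N = 1930; weights Wₕ = Nₕ/N = (0.0938, 0.4098, 0.0886, 0.4078).
x̄_st = Σ Wₕ·x̄ₕ = 0.0938·74.01 + 0.4098·55.58 + 0.0886·79.09 + 0.4078·81.96 ≈ 70.1484...
→ 70.15.

70.15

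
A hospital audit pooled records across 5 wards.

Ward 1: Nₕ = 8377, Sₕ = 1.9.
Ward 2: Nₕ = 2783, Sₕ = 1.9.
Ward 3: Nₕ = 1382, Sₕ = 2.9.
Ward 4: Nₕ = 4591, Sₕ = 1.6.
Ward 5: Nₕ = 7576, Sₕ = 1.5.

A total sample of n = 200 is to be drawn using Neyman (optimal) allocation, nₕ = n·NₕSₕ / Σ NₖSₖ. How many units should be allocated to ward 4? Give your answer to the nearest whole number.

33

1: NₕSₕ = 8377·1.9 = 15916.3
2: NₕSₕ = 2783·1.9 = 5287.7
3: NₕSₕ = 1382·2.9 = 4007.8
4: NₕSₕ = 4591·1.6 = 7345.6
5: NₕSₕ = 7576·1.5 = 11364
Σ NₕSₕ = 43921.4.
n_4 = 200·7345.6/43921.4 = 33.449... → 33.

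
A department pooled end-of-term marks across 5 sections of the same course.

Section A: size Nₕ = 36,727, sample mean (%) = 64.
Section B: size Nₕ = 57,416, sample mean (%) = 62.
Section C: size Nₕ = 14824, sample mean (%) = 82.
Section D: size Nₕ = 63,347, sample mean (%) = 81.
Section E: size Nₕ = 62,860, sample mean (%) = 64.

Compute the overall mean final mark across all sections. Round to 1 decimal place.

69.2

N = 36727 + 57416 + 14824 + 63347 + 62860 = 235174.
Overall mean = Σ (Nₕ/N)·x̄ₕ — weight by population share, not a simple average.
Σ Nₕx̄ₕ = 36727·64 + 57416·62 + 14824·82 + 63347·81 + 62860·64 = 2350528 + 3559792 + 1215568 + 5131107 + 4023040 = 16280035.
Divide by N: 16280035 / 235174 = 69.225... → 69.2.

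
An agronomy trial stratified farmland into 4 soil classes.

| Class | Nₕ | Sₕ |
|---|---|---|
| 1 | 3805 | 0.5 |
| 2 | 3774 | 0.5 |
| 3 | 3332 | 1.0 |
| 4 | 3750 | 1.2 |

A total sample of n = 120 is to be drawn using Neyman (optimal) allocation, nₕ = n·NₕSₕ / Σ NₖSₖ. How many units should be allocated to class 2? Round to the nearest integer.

19

Σ NₕSₕ = 3805·0.5 + 3774·0.5 + 3332·1.0 + 3750·1.2 = 11621.5.
Share for 2: 1887/11621.5 = 0.16237.
n_2 = 120 × 0.16237 = 19.485... → 19.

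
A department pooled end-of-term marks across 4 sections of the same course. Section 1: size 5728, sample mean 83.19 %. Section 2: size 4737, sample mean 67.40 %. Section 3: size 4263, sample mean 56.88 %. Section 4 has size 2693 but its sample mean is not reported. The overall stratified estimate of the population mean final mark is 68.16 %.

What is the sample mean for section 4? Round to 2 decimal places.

55.38

Σ Nₕx̄ₕ = N·μ, so 2693·x̄_4 = 17421·68.16 − (5728·83.19 + 4737·67.40 + 4263·56.88).
= 1187415.36 − 1038265.56 = 149149.8.
x̄_4 = 149149.8 / 2693 = 55.3843... → 55.38.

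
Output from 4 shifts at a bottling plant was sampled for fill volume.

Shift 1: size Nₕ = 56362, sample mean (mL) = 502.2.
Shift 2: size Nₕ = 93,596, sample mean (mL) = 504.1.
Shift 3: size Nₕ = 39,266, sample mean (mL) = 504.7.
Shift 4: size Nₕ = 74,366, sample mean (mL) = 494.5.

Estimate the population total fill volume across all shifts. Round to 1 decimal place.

1: 56362·502.2 = 28304996.4
2: 93596·504.1 = 47181743.6
3: 39266·504.7 = 19817550.2
4: 74366·494.5 = 36773987
τ̂ = Σ Nₕx̄ₕ = 132078277.2.

132078277.2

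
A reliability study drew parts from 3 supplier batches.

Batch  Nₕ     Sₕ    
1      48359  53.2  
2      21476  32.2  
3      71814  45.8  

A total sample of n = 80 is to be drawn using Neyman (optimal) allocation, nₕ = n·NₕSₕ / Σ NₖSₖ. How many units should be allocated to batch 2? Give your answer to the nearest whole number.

1: NₕSₕ = 48359·53.2 = 2572698.8
2: NₕSₕ = 21476·32.2 = 691527.2
3: NₕSₕ = 71814·45.8 = 3289081.2
Σ NₕSₕ = 6553307.2.
n_2 = 80·691527.2/6553307.2 = 8.442... → 8.

8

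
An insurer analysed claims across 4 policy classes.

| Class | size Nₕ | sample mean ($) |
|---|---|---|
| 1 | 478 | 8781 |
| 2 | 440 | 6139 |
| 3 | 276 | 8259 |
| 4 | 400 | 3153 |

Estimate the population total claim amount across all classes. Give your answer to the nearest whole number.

Population total = Σ Nₕ·x̄ₕ (each stratum's size times its mean).
478·8781 + 440·6139 + 276·8259 + 400·3153 = 4197318 + 2701160 + 2279484 + 1261200 = 10439162.

10439162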